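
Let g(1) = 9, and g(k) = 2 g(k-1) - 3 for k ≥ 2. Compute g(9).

1539

g(2) = 2*9 - 3 = 15
g(3) = 2*15 - 3 = 27
g(4) = 2*27 - 3 = 51
g(5) = 2*51 - 3 = 99
g(6) = 2*99 - 3 = 195
g(7) = 2*195 - 3 = 387
g(8) = 2*387 - 3 = 771
g(9) = 2*771 - 3 = 1539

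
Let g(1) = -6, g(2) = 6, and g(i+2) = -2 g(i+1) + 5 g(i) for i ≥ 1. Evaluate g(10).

g(3) = -2(6) + 5(-6) = -42
g(4) = -2(-42) + 5(6) = 114
g(5) = -2(114) + 5(-42) = -438
g(6) = -2(-438) + 5(114) = 1446
g(7) = -2(1446) + 5(-438) = -5082
g(8) = -2(-5082) + 5(1446) = 17394
g(9) = -2(17394) + 5(-5082) = -60198
g(10) = -2(-60198) + 5(17394) = 207366

207366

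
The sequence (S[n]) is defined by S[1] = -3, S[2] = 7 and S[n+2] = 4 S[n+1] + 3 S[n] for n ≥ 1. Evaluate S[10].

S[3] = 4(7) + 3(-3) = 19
S[4] = 4(19) + 3(7) = 97
S[5] = 4(97) + 3(19) = 445
S[6] = 4(445) + 3(97) = 2071
S[7] = 4(2071) + 3(445) = 9619
S[8] = 4(9619) + 3(2071) = 44689
S[9] = 4(44689) + 3(9619) = 207613
S[10] = 4(207613) + 3(44689) = 964519

964519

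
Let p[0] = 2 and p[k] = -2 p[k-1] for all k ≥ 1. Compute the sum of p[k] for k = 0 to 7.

-170

p[1] = -2(2) = -4
p[2] = -2(-4) = 8
p[3] = -2(8) = -16
p[4] = -2(-16) = 32
p[5] = -2(32) = -64
p[6] = -2(-64) = 128
p[7] = -2(128) = -256
Sum = 2 + (-4) + 8 + (-16) + 32 + (-64) + 128 + (-256) = -170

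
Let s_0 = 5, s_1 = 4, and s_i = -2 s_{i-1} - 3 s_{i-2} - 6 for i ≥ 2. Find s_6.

247

s_2 = -2·4 - 3·5 - 6 = -29
s_3 = -2·(-29) - 3·4 - 6 = 40
s_4 = -2·40 - 3·(-29) - 6 = 1
s_5 = -2·1 - 3·40 - 6 = -128
s_6 = -2·(-128) - 3·1 - 6 = 247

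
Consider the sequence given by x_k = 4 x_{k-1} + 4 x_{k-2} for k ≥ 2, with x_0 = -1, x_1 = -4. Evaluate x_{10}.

x_2 = 4*(-4) + 4*(-1) = -20
x_3 = 4*(-20) + 4*(-4) = -96
x_4 = 4*(-96) + 4*(-20) = -464
x_5 = 4*(-464) + 4*(-96) = -2240
x_6 = 4*(-2240) + 4*(-464) = -10816
x_7 = 4*(-10816) + 4*(-2240) = -52224
x_8 = 4*(-52224) + 4*(-10816) = -252160
x_9 = 4*(-252160) + 4*(-52224) = -1217536
x_{10} = 4*(-1217536) + 4*(-252160) = -5878784

-5878784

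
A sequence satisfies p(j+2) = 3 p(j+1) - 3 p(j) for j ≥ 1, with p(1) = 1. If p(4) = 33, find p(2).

Let p(2) = z.
p(3) = -3 + 3z
p(4) = -9 + 6z
So -9 + 6z = 33, giving z = 7.

7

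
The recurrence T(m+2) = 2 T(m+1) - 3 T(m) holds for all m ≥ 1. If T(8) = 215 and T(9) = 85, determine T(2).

Rearranging, T(m-2) = (T(m) - 2 T(m-1)) / -3.
T(7) = (85 - 2·215) / -3 = -345/-3 = 115
T(6) = (215 - 2·115) / -3 = -15/-3 = 5
T(5) = (115 - 2·5) / -3 = 105/-3 = -35
T(4) = (5 - 2·(-35)) / -3 = 75/-3 = -25
T(3) = (-35 - 2·(-25)) / -3 = 15/-3 = -5
T(2) = (-25 - 2·(-5)) / -3 = -15/-3 = 5

5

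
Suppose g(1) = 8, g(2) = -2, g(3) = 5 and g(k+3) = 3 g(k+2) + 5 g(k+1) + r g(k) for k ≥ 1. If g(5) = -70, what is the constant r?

-5

g(4) = 5 + 8r
g(5) = 40 + 22r
So 40 + 22r = -70, giving r = -5.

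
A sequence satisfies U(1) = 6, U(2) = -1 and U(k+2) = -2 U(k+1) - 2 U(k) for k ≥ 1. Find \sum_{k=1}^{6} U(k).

U(3) = -2*(-1) - 2*6 = -10
U(4) = -2*(-10) - 2*(-1) = 22
U(5) = -2*22 - 2*(-10) = -24
U(6) = -2*(-24) - 2*22 = 4
Sum = 6 + (-1) + (-10) + 22 + (-24) + 4 = -3

-3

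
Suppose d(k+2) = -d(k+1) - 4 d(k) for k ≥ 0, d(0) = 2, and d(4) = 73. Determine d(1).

Let d(1) = x.
d(2) = -8 - x
d(3) = 8 - 3x
d(4) = 24 + 7x
So 24 + 7x = 73, giving x = 7.

7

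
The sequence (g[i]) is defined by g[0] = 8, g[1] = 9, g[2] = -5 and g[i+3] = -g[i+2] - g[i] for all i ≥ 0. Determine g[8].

-25

g[3] = -(-5) - 8 = -3
g[4] = -(-3) - 9 = -6
g[5] = -(-6) - (-5) = 11
g[6] = -11 - (-3) = -8
g[7] = -(-8) - (-6) = 14
g[8] = -14 - 11 = -25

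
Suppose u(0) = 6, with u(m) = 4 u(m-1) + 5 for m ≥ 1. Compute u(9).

2009769

u(1) = 4·6 + 5 = 29
u(2) = 4·29 + 5 = 121
u(3) = 4·121 + 5 = 489
u(4) = 4·489 + 5 = 1961
u(5) = 4·1961 + 5 = 7849
u(6) = 4·7849 + 5 = 31401
u(7) = 4·31401 + 5 = 125609
u(8) = 4·125609 + 5 = 502441
u(9) = 4·502441 + 5 = 2009769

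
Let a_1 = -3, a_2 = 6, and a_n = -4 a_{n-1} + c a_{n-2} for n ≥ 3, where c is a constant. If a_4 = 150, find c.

a_3 = -24 - 3c
a_4 = 96 + 18c
So 96 + 18c = 150, giving c = 3.

3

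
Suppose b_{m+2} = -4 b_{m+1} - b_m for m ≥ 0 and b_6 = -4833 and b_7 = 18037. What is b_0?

Rearranging, b_{m-2} = -(b_m + 4 b_{m-1}).
b_5 = -(18037 + 4*(-4833)) = 1295
b_4 = -(-4833 + 4*1295) = -347
b_3 = -(1295 + 4*(-347)) = 93
b_2 = -(-347 + 4*93) = -25
b_1 = -(93 + 4*(-25)) = 7
b_0 = -(-25 + 4*7) = -3

-3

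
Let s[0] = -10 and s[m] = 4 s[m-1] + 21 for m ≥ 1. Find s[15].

-3221225479

The fixed point is 21/(1 - 4) = -7, so s[m] + 7 = 4(s[m-1] + 7).
Hence s[m] = -3·4^m - 7.
s[15] = -3·4^{15} - 7 = -3·1073741824 - 7 = -3221225479.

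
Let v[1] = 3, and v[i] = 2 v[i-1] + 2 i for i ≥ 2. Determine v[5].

v[2] = 2·3 + 4 = 10
v[3] = 2·10 + 6 = 26
v[4] = 2·26 + 8 = 60
v[5] = 2·60 + 10 = 130

130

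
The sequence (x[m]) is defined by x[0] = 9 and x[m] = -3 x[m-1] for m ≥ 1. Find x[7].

-19683

x[1] = -3·9 = -27
x[2] = -3·(-27) = 81
x[3] = -3·81 = -243
x[4] = -3·(-243) = 729
x[5] = -3·729 = -2187
x[6] = -3·(-2187) = 6561
x[7] = -3·6561 = -19683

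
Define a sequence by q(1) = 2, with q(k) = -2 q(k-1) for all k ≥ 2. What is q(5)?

q(2) = -2(2) = -4
q(3) = -2(-4) = 8
q(4) = -2(8) = -16
q(5) = -2(-16) = 32

32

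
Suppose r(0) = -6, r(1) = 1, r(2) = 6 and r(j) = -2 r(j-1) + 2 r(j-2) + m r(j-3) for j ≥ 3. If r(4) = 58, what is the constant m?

r(3) = -10 - 6m
r(4) = 32 + 13m
So 32 + 13m = 58, giving m = 2.

2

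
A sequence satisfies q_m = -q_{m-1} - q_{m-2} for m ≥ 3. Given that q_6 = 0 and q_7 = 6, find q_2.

-6

Rearranging, q_{m-2} = -(q_m + q_{m-1}).
q_5 = -(6 + 0) = -6
q_4 = -(0 + (-6)) = 6
q_3 = -(-6 + 6) = 0
q_2 = -(6 + 0) = -6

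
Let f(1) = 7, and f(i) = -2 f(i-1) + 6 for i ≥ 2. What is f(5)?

f(2) = -2(7) + 6 = -8
f(3) = -2(-8) + 6 = 22
f(4) = -2(22) + 6 = -38
f(5) = -2(-38) + 6 = 82

82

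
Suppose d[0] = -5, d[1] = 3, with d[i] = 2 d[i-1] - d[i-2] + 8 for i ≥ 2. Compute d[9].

d[2] = 2·3 - (-5) + 8 = 19
d[3] = 2·19 - 3 + 8 = 43
d[4] = 2·43 - 19 + 8 = 75
d[5] = 2·75 - 43 + 8 = 115
d[6] = 2·115 - 75 + 8 = 163
d[7] = 2·163 - 115 + 8 = 219
d[8] = 2·219 - 163 + 8 = 283
d[9] = 2·283 - 219 + 8 = 355

355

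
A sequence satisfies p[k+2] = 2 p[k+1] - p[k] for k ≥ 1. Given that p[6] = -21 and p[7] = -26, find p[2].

Rearranging, p[k-2] = -(p[k] - 2 p[k-1]).
p[5] = -(-26 - 2·(-21)) = -16
p[4] = -(-21 - 2·(-16)) = -11
p[3] = -(-16 - 2·(-11)) = -6
p[2] = -(-11 - 2·(-6)) = -1

-1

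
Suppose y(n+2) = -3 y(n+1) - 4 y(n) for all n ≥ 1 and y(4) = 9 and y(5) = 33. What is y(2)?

9

Rearranging, y(n-2) = (y(n) + 3 y(n-1)) / -4.
y(3) = (33 + 3(9)) / -4 = 60/-4 = -15
y(2) = (9 + 3(-15)) / -4 = -36/-4 = 9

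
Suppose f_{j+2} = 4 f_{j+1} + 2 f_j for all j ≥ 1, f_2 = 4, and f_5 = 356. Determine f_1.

Let f_1 = v.
f_3 = 16 + 2v
f_4 = 72 + 8v
f_5 = 320 + 36v
So 320 + 36v = 356, giving v = 1.

1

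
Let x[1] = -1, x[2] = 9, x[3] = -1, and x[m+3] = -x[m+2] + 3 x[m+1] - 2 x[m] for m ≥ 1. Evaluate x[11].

-14111

x[4] = -(-1) + 3(9) - 2(-1) = 30
x[5] = -30 + 3(-1) - 2(9) = -51
x[6] = -(-51) + 3(30) - 2(-1) = 143
x[7] = -143 + 3(-51) - 2(30) = -356
x[8] = -(-356) + 3(143) - 2(-51) = 887
x[9] = -887 + 3(-356) - 2(143) = -2241
x[10] = -(-2241) + 3(887) - 2(-356) = 5614
x[11] = -5614 + 3(-2241) - 2(887) = -14111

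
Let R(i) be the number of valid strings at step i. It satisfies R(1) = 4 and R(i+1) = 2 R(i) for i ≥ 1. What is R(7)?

R(2) = 2*4 = 8
R(3) = 2*8 = 16
R(4) = 2*16 = 32
R(5) = 2*32 = 64
R(6) = 2*64 = 128
R(7) = 2*128 = 256

256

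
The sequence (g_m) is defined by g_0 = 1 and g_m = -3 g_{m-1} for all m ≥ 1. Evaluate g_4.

81

g_1 = -3*1 = -3
g_2 = -3*(-3) = 9
g_3 = -3*9 = -27
g_4 = -3*(-27) = 81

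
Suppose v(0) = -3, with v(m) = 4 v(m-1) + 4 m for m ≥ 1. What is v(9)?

v(1) = 4·(-3) + 4 = -8
v(2) = 4·(-8) + 8 = -24
v(3) = 4·(-24) + 12 = -84
v(4) = 4·(-84) + 16 = -320
v(5) = 4·(-320) + 20 = -1260
v(6) = 4·(-1260) + 24 = -5016
v(7) = 4·(-5016) + 28 = -20036
v(8) = 4·(-20036) + 32 = -80112
v(9) = 4·(-80112) + 36 = -320412

-320412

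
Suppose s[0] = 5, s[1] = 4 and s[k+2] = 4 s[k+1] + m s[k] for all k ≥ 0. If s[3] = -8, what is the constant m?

s[2] = 16 + 5m
s[3] = 64 + 24m
So 64 + 24m = -8, giving m = -3.

-3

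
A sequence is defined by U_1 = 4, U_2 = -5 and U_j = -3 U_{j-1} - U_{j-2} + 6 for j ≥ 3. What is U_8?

U_3 = -3*(-5) - 4 + 6 = 17
U_4 = -3*17 - (-5) + 6 = -40
U_5 = -3*(-40) - 17 + 6 = 109
U_6 = -3*109 - (-40) + 6 = -281
U_7 = -3*(-281) - 109 + 6 = 740
U_8 = -3*740 - (-281) + 6 = -1933

-1933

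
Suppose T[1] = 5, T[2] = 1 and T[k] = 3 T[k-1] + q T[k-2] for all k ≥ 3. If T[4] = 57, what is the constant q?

T[3] = 3 + 5q
T[4] = 9 + 16q
So 9 + 16q = 57, giving q = 3.

3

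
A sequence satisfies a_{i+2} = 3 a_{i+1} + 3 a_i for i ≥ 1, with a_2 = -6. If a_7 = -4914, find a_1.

Let a_1 = z.
a_3 = -18 + 3z
a_4 = -72 + 9z
a_5 = -270 + 36z
a_6 = -1026 + 135z
a_7 = -3888 + 513z
So -3888 + 513z = -4914, giving z = -2.

-2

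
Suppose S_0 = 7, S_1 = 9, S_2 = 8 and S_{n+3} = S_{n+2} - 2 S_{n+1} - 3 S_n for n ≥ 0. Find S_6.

S_3 = 8 - 2(9) - 3(7) = -31
S_4 = (-31) - 2(8) - 3(9) = -74
S_5 = (-74) - 2(-31) - 3(8) = -36
S_6 = (-36) - 2(-74) - 3(-31) = 205

205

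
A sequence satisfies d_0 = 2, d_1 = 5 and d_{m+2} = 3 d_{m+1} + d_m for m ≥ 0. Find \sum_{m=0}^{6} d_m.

2894

d_2 = 3*5 + 2 = 17
d_3 = 3*17 + 5 = 56
d_4 = 3*56 + 17 = 185
d_5 = 3*185 + 56 = 611
d_6 = 3*611 + 185 = 2018
Sum = 2 + 5 + 17 + 56 + 185 + 611 + 2018 = 2894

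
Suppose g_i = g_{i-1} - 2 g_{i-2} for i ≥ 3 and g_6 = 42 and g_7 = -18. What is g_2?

-6

Rearranging, g_{i-2} = (g_i - g_{i-1}) / -2.
g_5 = (-18 - 42) / -2 = -60/-2 = 30
g_4 = (42 - 30) / -2 = 12/-2 = -6
g_3 = (30 - (-6)) / -2 = 36/-2 = -18
g_2 = (-6 - (-18)) / -2 = 12/-2 = -6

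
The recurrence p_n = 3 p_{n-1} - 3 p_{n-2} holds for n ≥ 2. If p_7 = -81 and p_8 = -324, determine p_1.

3

Rearranging, p_{n-2} = (p_n - 3 p_{n-1}) / -3.
p_6 = (-324 - 3·(-81)) / -3 = -81/-3 = 27
p_5 = (-81 - 3·27) / -3 = -162/-3 = 54
p_4 = (27 - 3·54) / -3 = -135/-3 = 45
p_3 = (54 - 3·45) / -3 = -81/-3 = 27
p_2 = (45 - 3·27) / -3 = -36/-3 = 12
p_1 = (27 - 3·12) / -3 = -9/-3 = 3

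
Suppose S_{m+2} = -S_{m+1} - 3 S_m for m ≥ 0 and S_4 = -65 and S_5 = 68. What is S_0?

-5

Rearranging, S_{m-2} = (S_m + S_{m-1}) / -3.
S_3 = (68 + (-65)) / -3 = 3/-3 = -1
S_2 = (-65 + (-1)) / -3 = -66/-3 = 22
S_1 = (-1 + 22) / -3 = 21/-3 = -7
S_0 = (22 + (-7)) / -3 = 15/-3 = -5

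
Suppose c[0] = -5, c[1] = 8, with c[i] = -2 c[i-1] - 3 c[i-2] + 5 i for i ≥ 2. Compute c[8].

-93

c[2] = -2*8 - 3*(-5) + 10 = 9
c[3] = -2*9 - 3*8 + 15 = -27
c[4] = -2*(-27) - 3*9 + 20 = 47
c[5] = -2*47 - 3*(-27) + 25 = 12
c[6] = -2*12 - 3*47 + 30 = -135
c[7] = -2*(-135) - 3*12 + 35 = 269
c[8] = -2*269 - 3*(-135) + 40 = -93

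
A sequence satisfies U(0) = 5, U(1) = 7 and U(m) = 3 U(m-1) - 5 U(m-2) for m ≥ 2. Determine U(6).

U(2) = 3(7) - 5(5) = -4
U(3) = 3(-4) - 5(7) = -47
U(4) = 3(-47) - 5(-4) = -121
U(5) = 3(-121) - 5(-47) = -128
U(6) = 3(-128) - 5(-121) = 221

221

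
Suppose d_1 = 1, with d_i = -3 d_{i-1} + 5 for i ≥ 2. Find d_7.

d_2 = -3·1 + 5 = 2
d_3 = -3·2 + 5 = -1
d_4 = -3·(-1) + 5 = 8
d_5 = -3·8 + 5 = -19
d_6 = -3·(-19) + 5 = 62
d_7 = -3·62 + 5 = -181

-181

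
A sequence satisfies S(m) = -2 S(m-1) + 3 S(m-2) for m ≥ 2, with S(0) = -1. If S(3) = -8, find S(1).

-2

Let S(1) = z.
S(2) = -3 - 2z
S(3) = 6 + 7z
So 6 + 7z = -8, giving z = -2.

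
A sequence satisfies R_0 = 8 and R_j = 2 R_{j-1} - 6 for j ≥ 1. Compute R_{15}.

65542

The fixed point is -6/(1 - 2) = 6, so R_j - 6 = 2(R_{j-1} - 6).
Hence R_j = 2·2^j + 6.
R_{15} = 2·2^{15} + 6 = 2·32768 + 6 = 65542.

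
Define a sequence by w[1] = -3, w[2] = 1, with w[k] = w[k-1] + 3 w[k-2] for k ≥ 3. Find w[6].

w[3] = 1 + 3·(-3) = -8
w[4] = (-8) + 3·1 = -5
w[5] = (-5) + 3·(-8) = -29
w[6] = (-29) + 3·(-5) = -44

-44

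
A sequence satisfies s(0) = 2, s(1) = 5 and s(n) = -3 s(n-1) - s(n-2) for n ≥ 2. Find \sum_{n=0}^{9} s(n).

s(2) = -3·5 - 2 = -17
s(3) = -3·(-17) - 5 = 46
s(4) = -3·46 - (-17) = -121
s(5) = -3·(-121) - 46 = 317
s(6) = -3·317 - (-121) = -830
s(7) = -3·(-830) - 317 = 2173
s(8) = -3·2173 - (-830) = -5689
s(9) = -3·(-5689) - 2173 = 14894
Sum = 2 + 5 + (-17) + 46 + (-121) + 317 + (-830) + 2173 + (-5689) + 14894 = 10780

10780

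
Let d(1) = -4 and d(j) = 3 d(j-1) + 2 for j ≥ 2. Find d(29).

-68630377364884

The fixed point is 2/(1 - 3) = -1, so d(j) + 1 = 3(d(j-1) + 1).
Hence d(j) = -3·3^{j-1} - 1.
d(29) = -3·3^{28} - 1 = -3·22876792454961 - 1 = -68630377364884.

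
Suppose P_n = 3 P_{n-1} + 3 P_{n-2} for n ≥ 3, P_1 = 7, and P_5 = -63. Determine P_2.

-7

Let P_2 = z.
P_3 = 21 + 3z
P_4 = 63 + 12z
P_5 = 252 + 45z
So 252 + 45z = -63, giving z = -7.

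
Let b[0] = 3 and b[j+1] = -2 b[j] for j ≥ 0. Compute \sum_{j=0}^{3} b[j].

-15

b[1] = -2·3 = -6
b[2] = -2·(-6) = 12
b[3] = -2·12 = -24
Sum = 3 + (-6) + 12 + (-24) = -15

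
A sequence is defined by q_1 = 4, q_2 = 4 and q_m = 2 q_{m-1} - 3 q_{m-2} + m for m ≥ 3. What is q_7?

q_3 = 2·4 - 3·4 + 3 = -1
q_4 = 2·(-1) - 3·4 + 4 = -10
q_5 = 2·(-10) - 3·(-1) + 5 = -12
q_6 = 2·(-12) - 3·(-10) + 6 = 12
q_7 = 2·12 - 3·(-12) + 7 = 67

67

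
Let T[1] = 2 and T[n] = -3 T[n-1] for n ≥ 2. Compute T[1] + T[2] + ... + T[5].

T[2] = -3*2 = -6
T[3] = -3*(-6) = 18
T[4] = -3*18 = -54
T[5] = -3*(-54) = 162
Sum = 2 + (-6) + 18 + (-54) + 162 = 122

122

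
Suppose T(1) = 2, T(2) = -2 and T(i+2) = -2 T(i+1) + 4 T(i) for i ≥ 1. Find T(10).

-38912

T(3) = -2(-2) + 4(2) = 12
T(4) = -2(12) + 4(-2) = -32
T(5) = -2(-32) + 4(12) = 112
T(6) = -2(112) + 4(-32) = -352
T(7) = -2(-352) + 4(112) = 1152
T(8) = -2(1152) + 4(-352) = -3712
T(9) = -2(-3712) + 4(1152) = 12032
T(10) = -2(12032) + 4(-3712) = -38912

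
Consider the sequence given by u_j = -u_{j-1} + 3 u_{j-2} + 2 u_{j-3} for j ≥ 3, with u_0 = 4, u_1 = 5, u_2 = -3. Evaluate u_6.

u_3 = -(-3) + 3·5 + 2·4 = 26
u_4 = -26 + 3·(-3) + 2·5 = -25
u_5 = -(-25) + 3·26 + 2·(-3) = 97
u_6 = -97 + 3·(-25) + 2·26 = -120

-120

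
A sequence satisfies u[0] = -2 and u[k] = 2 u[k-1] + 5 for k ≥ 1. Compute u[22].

12582907

The fixed point is 5/(1 - 2) = -5, so u[k] + 5 = 2(u[k-1] + 5).
Hence u[k] = 3·2^k - 5.
u[22] = 3·2^{22} - 5 = 3·4194304 - 5 = 12582907.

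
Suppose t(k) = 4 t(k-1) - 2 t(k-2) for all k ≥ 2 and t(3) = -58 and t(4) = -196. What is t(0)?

-5

Rearranging, t(k-2) = (t(k) - 4 t(k-1)) / -2.
t(2) = (-196 - 4*(-58)) / -2 = 36/-2 = -18
t(1) = (-58 - 4*(-18)) / -2 = 14/-2 = -7
t(0) = (-18 - 4*(-7)) / -2 = 10/-2 = -5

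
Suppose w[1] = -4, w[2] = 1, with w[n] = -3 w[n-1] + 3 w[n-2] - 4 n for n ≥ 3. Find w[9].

-60531

w[3] = -3*1 + 3*(-4) - 12 = -27
w[4] = -3*(-27) + 3*1 - 16 = 68
w[5] = -3*68 + 3*(-27) - 20 = -305
w[6] = -3*(-305) + 3*68 - 24 = 1095
w[7] = -3*1095 + 3*(-305) - 28 = -4228
w[8] = -3*(-4228) + 3*1095 - 32 = 15937
w[9] = -3*15937 + 3*(-4228) - 36 = -60531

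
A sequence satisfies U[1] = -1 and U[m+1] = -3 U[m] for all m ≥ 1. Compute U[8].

2187

U[2] = -3*(-1) = 3
U[3] = -3*3 = -9
U[4] = -3*(-9) = 27
U[5] = -3*27 = -81
U[6] = -3*(-81) = 243
U[7] = -3*243 = -729
U[8] = -3*(-729) = 2187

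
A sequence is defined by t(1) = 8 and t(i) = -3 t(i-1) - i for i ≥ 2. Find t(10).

-166078

t(2) = -3·8 - 2 = -26
t(3) = -3·(-26) - 3 = 75
t(4) = -3·75 - 4 = -229
t(5) = -3·(-229) - 5 = 682
t(6) = -3·682 - 6 = -2052
t(7) = -3·(-2052) - 7 = 6149
t(8) = -3·6149 - 8 = -18455
t(9) = -3·(-18455) - 9 = 55356
t(10) = -3·55356 - 10 = -166078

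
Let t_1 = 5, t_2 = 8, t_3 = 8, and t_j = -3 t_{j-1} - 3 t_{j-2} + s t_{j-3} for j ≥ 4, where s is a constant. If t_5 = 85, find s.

t_4 = -48 + 5s
t_5 = 120 - 7s
So 120 - 7s = 85, giving s = 5.

5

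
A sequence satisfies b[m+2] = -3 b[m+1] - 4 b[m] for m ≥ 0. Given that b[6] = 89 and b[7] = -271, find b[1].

Rearranging, b[m-2] = (b[m] + 3 b[m-1]) / -4.
b[5] = (-271 + 3·89) / -4 = -4/-4 = 1
b[4] = (89 + 3·1) / -4 = 92/-4 = -23
b[3] = (1 + 3·(-23)) / -4 = -68/-4 = 17
b[2] = (-23 + 3·17) / -4 = 28/-4 = -7
b[1] = (17 + 3·(-7)) / -4 = -4/-4 = 1

1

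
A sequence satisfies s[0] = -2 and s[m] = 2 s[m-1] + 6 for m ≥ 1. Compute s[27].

536870906

The fixed point is 6/(1 - 2) = -6, so s[m] + 6 = 2(s[m-1] + 6).
Hence s[m] = 4·2^m - 6.
s[27] = 4·2^{27} - 6 = 4·134217728 - 6 = 536870906.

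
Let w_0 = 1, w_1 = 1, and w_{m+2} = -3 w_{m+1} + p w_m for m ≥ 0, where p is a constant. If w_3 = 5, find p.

w_2 = -3 + p
w_3 = 9 - 2p
So 9 - 2p = 5, giving p = 2.

2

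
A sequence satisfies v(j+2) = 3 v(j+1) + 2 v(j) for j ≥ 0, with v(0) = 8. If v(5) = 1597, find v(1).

7

Let v(1) = w.
v(2) = 16 + 3w
v(3) = 48 + 11w
v(4) = 176 + 39w
v(5) = 624 + 139w
So 624 + 139w = 1597, giving w = 7.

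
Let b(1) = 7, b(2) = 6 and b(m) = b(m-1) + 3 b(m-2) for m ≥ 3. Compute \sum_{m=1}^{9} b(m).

b(3) = 6 + 3*7 = 27
b(4) = 27 + 3*6 = 45
b(5) = 45 + 3*27 = 126
b(6) = 126 + 3*45 = 261
b(7) = 261 + 3*126 = 639
b(8) = 639 + 3*261 = 1422
b(9) = 1422 + 3*639 = 3339
Sum = 7 + 6 + 27 + 45 + 126 + 261 + 639 + 1422 + 3339 = 5872

5872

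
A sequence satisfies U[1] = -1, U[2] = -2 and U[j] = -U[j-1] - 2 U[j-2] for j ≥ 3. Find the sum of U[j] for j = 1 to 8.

-15

U[3] = -(-2) - 2·(-1) = 4
U[4] = -4 - 2·(-2) = 0
U[5] = -0 - 2·4 = -8
U[6] = -(-8) - 2·0 = 8
U[7] = -8 - 2·(-8) = 8
U[8] = -8 - 2·8 = -24
Sum = (-1) + (-2) + 4 + 0 + (-8) + 8 + 8 + (-24) = -15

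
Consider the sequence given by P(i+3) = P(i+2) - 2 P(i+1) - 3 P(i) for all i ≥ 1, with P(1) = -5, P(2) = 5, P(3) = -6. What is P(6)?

16

P(4) = (-6) - 2·5 - 3·(-5) = -1
P(5) = (-1) - 2·(-6) - 3·5 = -4
P(6) = (-4) - 2·(-1) - 3·(-6) = 16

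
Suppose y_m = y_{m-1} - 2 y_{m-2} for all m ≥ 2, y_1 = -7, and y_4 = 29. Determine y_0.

Let y_0 = x.
y_2 = -7 - 2x
y_3 = 7 - 2x
y_4 = 21 + 2x
So 21 + 2x = 29, giving x = 4.

4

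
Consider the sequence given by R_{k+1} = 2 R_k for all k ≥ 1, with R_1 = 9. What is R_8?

R_2 = 2(9) = 18
R_3 = 2(18) = 36
R_4 = 2(36) = 72
R_5 = 2(72) = 144
R_6 = 2(144) = 288
R_7 = 2(288) = 576
R_8 = 2(576) = 1152

1152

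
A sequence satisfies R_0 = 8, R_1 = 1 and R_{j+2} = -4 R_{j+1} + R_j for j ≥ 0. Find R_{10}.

R_2 = -4*1 + 8 = 4
R_3 = -4*4 + 1 = -15
R_4 = -4*(-15) + 4 = 64
R_5 = -4*64 + (-15) = -271
R_6 = -4*(-271) + 64 = 1148
R_7 = -4*1148 + (-271) = -4863
R_8 = -4*(-4863) + 1148 = 20600
R_9 = -4*20600 + (-4863) = -87263
R_{10} = -4*(-87263) + 20600 = 369652

369652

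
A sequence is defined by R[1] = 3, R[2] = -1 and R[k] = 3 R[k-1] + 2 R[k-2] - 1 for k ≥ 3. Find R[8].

R[3] = 3*(-1) + 2*3 - 1 = 2
R[4] = 3*2 + 2*(-1) - 1 = 3
R[5] = 3*3 + 2*2 - 1 = 12
R[6] = 3*12 + 2*3 - 1 = 41
R[7] = 3*41 + 2*12 - 1 = 146
R[8] = 3*146 + 2*41 - 1 = 519

519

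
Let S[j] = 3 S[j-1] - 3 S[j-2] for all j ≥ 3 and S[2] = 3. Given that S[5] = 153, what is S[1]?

-7

Let S[1] = y.
S[3] = 9 - 3y
S[4] = 18 - 9y
S[5] = 27 - 18y
So 27 - 18y = 153, giving y = -7.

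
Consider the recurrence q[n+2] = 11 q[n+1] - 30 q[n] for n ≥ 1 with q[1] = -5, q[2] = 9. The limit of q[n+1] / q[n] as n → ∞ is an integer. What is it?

6

The characteristic equation is r^2 - 11r + 30 = 0, which factors as (r - 6)(r - 5) = 0.
So the roots are 6 and 5. Since |6| > |5| and the coefficient of 6^n is non-zero, the ratio tends to 6.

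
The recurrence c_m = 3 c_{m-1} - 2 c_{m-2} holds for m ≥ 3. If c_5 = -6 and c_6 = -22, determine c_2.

Rearranging, c_{m-2} = (c_m - 3 c_{m-1}) / -2.
c_4 = (-22 - 3(-6)) / -2 = -4/-2 = 2
c_3 = (-6 - 3(2)) / -2 = -12/-2 = 6
c_2 = (2 - 3(6)) / -2 = -16/-2 = 8

8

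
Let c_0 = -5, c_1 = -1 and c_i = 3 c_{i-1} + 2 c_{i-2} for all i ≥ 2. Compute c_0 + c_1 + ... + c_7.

c_2 = 3(-1) + 2(-5) = -13
c_3 = 3(-13) + 2(-1) = -41
c_4 = 3(-41) + 2(-13) = -149
c_5 = 3(-149) + 2(-41) = -529
c_6 = 3(-529) + 2(-149) = -1885
c_7 = 3(-1885) + 2(-529) = -6713
Sum = (-5) + (-1) + (-13) + (-41) + (-149) + (-529) + (-1885) + (-6713) = -9336

-9336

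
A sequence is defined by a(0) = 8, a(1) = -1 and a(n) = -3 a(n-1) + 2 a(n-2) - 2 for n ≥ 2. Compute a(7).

a(2) = -3·(-1) + 2·8 - 2 = 17
a(3) = -3·17 + 2·(-1) - 2 = -55
a(4) = -3·(-55) + 2·17 - 2 = 197
a(5) = -3·197 + 2·(-55) - 2 = -703
a(6) = -3·(-703) + 2·197 - 2 = 2501
a(7) = -3·2501 + 2·(-703) - 2 = -8911

-8911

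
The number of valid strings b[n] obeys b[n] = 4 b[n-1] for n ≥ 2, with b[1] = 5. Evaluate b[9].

327680

b[2] = 4*5 = 20
b[3] = 4*20 = 80
b[4] = 4*80 = 320
b[5] = 4*320 = 1280
b[6] = 4*1280 = 5120
b[7] = 4*5120 = 20480
b[8] = 4*20480 = 81920
b[9] = 4*81920 = 327680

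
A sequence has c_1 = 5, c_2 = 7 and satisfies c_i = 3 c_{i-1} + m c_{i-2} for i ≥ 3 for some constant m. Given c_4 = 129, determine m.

c_3 = 21 + 5m
c_4 = 63 + 22m
So 63 + 22m = 129, giving m = 3.

3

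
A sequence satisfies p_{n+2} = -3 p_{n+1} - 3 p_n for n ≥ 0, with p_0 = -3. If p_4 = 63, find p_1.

Let p_1 = v.
p_2 = 9 - 3v
p_3 = -27 + 6v
p_4 = 54 - 9v
So 54 - 9v = 63, giving v = -1.

-1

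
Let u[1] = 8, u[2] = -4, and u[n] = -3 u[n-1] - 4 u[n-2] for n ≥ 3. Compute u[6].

u[3] = -3(-4) - 4(8) = -20
u[4] = -3(-20) - 4(-4) = 76
u[5] = -3(76) - 4(-20) = -148
u[6] = -3(-148) - 4(76) = 140

140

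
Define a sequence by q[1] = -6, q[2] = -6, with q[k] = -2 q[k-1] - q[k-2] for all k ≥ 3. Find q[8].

-78

q[3] = -2(-6) - (-6) = 18
q[4] = -2(18) - (-6) = -30
q[5] = -2(-30) - 18 = 42
q[6] = -2(42) - (-30) = -54
q[7] = -2(-54) - 42 = 66
q[8] = -2(66) - (-54) = -78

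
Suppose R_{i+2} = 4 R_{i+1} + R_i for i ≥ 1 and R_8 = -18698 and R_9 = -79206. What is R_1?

-6

Rearranging, R_{i-2} = R_i - 4 R_{i-1}.
R_7 = -79206 - 4(-18698) = -4414
R_6 = -18698 - 4(-4414) = -1042
R_5 = -4414 - 4(-1042) = -246
R_4 = -1042 - 4(-246) = -58
R_3 = -246 - 4(-58) = -14
R_2 = -58 - 4(-14) = -2
R_1 = -14 - 4(-2) = -6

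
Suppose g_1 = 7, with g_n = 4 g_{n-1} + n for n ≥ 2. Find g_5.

g_2 = 4·7 + 2 = 30
g_3 = 4·30 + 3 = 123
g_4 = 4·123 + 4 = 496
g_5 = 4·496 + 5 = 1989

1989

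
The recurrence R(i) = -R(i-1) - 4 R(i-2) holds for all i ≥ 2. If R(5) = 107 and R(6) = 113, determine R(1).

Rearranging, R(i-2) = (R(i) + R(i-1)) / -4.
R(4) = (113 + 107) / -4 = 220/-4 = -55
R(3) = (107 + (-55)) / -4 = 52/-4 = -13
R(2) = (-55 + (-13)) / -4 = -68/-4 = 17
R(1) = (-13 + 17) / -4 = 4/-4 = -1

-1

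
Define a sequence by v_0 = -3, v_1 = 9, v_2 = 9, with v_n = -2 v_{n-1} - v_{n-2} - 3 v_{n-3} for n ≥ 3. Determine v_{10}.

1242

v_3 = -2·9 - 9 - 3·(-3) = -18
v_4 = -2·(-18) - 9 - 3·9 = 0
v_5 = -2·0 - (-18) - 3·9 = -9
v_6 = -2·(-9) - 0 - 3·(-18) = 72
v_7 = -2·72 - (-9) - 3·0 = -135
v_8 = -2·(-135) - 72 - 3·(-9) = 225
v_9 = -2·225 - (-135) - 3·72 = -531
v_{10} = -2·(-531) - 225 - 3·(-135) = 1242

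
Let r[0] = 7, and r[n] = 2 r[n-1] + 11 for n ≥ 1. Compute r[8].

4597

r[1] = 2·7 + 11 = 25
r[2] = 2·25 + 11 = 61
r[3] = 2·61 + 11 = 133
r[4] = 2·133 + 11 = 277
r[5] = 2·277 + 11 = 565
r[6] = 2·565 + 11 = 1141
r[7] = 2·1141 + 11 = 2293
r[8] = 2·2293 + 11 = 4597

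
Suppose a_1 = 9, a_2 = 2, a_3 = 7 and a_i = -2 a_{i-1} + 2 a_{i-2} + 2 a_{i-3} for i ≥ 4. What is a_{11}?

a_4 = -2*7 + 2*2 + 2*9 = 8
a_5 = -2*8 + 2*7 + 2*2 = 2
a_6 = -2*2 + 2*8 + 2*7 = 26
a_7 = -2*26 + 2*2 + 2*8 = -32
a_8 = -2*(-32) + 2*26 + 2*2 = 120
a_9 = -2*120 + 2*(-32) + 2*26 = -252
a_{10} = -2*(-252) + 2*120 + 2*(-32) = 680
a_{11} = -2*680 + 2*(-252) + 2*120 = -1624

-1624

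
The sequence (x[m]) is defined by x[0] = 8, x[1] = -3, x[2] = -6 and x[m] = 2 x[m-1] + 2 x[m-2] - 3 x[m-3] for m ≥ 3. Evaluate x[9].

-6738

x[3] = 2(-6) + 2(-3) - 3(8) = -42
x[4] = 2(-42) + 2(-6) - 3(-3) = -87
x[5] = 2(-87) + 2(-42) - 3(-6) = -240
x[6] = 2(-240) + 2(-87) - 3(-42) = -528
x[7] = 2(-528) + 2(-240) - 3(-87) = -1275
x[8] = 2(-1275) + 2(-528) - 3(-240) = -2886
x[9] = 2(-2886) + 2(-1275) - 3(-528) = -6738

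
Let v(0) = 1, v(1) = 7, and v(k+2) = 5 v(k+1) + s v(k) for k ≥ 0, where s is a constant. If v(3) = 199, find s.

2

v(2) = 35 + s
v(3) = 175 + 12s
So 175 + 12s = 199, giving s = 2.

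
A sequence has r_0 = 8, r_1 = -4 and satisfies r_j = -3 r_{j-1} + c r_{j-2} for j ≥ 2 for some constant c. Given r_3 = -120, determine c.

r_2 = 12 + 8c
r_3 = -36 - 28c
So -36 - 28c = -120, giving c = 3.

3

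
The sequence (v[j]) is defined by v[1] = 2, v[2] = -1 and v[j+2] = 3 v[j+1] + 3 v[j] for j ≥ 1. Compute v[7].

v[3] = 3*(-1) + 3*2 = 3
v[4] = 3*3 + 3*(-1) = 6
v[5] = 3*6 + 3*3 = 27
v[6] = 3*27 + 3*6 = 99
v[7] = 3*99 + 3*27 = 378

378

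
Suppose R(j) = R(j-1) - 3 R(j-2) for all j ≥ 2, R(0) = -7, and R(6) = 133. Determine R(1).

7

Let R(1) = w.
R(2) = 21 + w
R(3) = 21 - 2w
R(4) = -42 - 5w
R(5) = -105 + w
R(6) = 21 + 16w
So 21 + 16w = 133, giving w = 7.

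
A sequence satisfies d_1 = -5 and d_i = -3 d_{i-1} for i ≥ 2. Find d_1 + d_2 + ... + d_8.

d_2 = -3(-5) = 15
d_3 = -3(15) = -45
d_4 = -3(-45) = 135
d_5 = -3(135) = -405
d_6 = -3(-405) = 1215
d_7 = -3(1215) = -3645
d_8 = -3(-3645) = 10935
Sum = (-5) + 15 + (-45) + 135 + (-405) + 1215 + (-3645) + 10935 = 8200

8200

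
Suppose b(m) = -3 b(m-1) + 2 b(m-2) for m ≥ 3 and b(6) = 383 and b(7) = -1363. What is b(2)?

5

Rearranging, b(m-2) = (b(m) + 3 b(m-1)) / 2.
b(5) = (-1363 + 3(383)) / 2 = -214/2 = -107
b(4) = (383 + 3(-107)) / 2 = 62/2 = 31
b(3) = (-107 + 3(31)) / 2 = -14/2 = -7
b(2) = (31 + 3(-7)) / 2 = 10/2 = 5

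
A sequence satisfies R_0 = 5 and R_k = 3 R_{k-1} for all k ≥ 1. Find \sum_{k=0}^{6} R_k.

R_1 = 3·5 = 15
R_2 = 3·15 = 45
R_3 = 3·45 = 135
R_4 = 3·135 = 405
R_5 = 3·405 = 1215
R_6 = 3·1215 = 3645
Sum = 5 + 15 + 45 + 135 + 405 + 1215 + 3645 = 5465

5465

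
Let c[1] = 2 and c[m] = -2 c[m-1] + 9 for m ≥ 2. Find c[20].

The fixed point is 9/(1 + 2) = 3, so c[m] - 3 = -2(c[m-1] - 3).
Hence c[m] = -1·(-2)^{m-1} + 3.
c[20] = -1·(-2)^{19} + 3 = -1·-524288 + 3 = 524291.

524291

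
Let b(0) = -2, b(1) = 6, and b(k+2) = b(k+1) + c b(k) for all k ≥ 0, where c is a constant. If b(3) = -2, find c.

b(2) = 6 - 2c
b(3) = 6 + 4c
So 6 + 4c = -2, giving c = -2.

-2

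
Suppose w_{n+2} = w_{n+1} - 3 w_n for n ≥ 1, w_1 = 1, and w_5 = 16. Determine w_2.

-2

Let w_2 = x.
w_3 = -3 + x
w_4 = -3 - 2x
w_5 = 6 - 5x
So 6 - 5x = 16, giving x = -2.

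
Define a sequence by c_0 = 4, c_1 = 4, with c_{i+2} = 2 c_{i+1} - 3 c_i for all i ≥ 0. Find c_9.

-380

c_2 = 2·4 - 3·4 = -4
c_3 = 2·(-4) - 3·4 = -20
c_4 = 2·(-20) - 3·(-4) = -28
c_5 = 2·(-28) - 3·(-20) = 4
c_6 = 2·4 - 3·(-28) = 92
c_7 = 2·92 - 3·4 = 172
c_8 = 2·172 - 3·92 = 68
c_9 = 2·68 - 3·172 = -380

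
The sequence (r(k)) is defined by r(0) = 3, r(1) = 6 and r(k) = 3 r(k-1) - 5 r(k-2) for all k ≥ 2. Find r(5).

r(2) = 3(6) - 5(3) = 3
r(3) = 3(3) - 5(6) = -21
r(4) = 3(-21) - 5(3) = -78
r(5) = 3(-78) - 5(-21) = -129

-129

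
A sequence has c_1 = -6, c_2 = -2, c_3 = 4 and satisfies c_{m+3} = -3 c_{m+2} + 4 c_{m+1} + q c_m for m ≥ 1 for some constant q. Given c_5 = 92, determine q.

c_4 = -20 - 6q
c_5 = 76 + 16q
So 76 + 16q = 92, giving q = 1.

1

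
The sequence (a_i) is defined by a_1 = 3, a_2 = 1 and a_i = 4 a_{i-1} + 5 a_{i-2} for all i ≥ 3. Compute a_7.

10419

a_3 = 4*1 + 5*3 = 19
a_4 = 4*19 + 5*1 = 81
a_5 = 4*81 + 5*19 = 419
a_6 = 4*419 + 5*81 = 2081
a_7 = 4*2081 + 5*419 = 10419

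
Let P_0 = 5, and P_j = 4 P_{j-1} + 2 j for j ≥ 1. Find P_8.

385928

P_1 = 4*5 + 2 = 22
P_2 = 4*22 + 4 = 92
P_3 = 4*92 + 6 = 374
P_4 = 4*374 + 8 = 1504
P_5 = 4*1504 + 10 = 6026
P_6 = 4*6026 + 12 = 24116
P_7 = 4*24116 + 14 = 96478
P_8 = 4*96478 + 16 = 385928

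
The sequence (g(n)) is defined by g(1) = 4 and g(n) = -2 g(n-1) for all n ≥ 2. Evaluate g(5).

g(2) = -2*4 = -8
g(3) = -2*(-8) = 16
g(4) = -2*16 = -32
g(5) = -2*(-32) = 64

64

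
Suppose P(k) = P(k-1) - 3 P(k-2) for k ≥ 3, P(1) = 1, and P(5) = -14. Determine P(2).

Let P(2) = z.
P(3) = -3 + z
P(4) = -3 - 2z
P(5) = 6 - 5z
So 6 - 5z = -14, giving z = 4.

4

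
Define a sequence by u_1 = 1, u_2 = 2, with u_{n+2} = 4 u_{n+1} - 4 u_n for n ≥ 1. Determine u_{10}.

u_3 = 4·2 - 4·1 = 4
u_4 = 4·4 - 4·2 = 8
u_5 = 4·8 - 4·4 = 16
u_6 = 4·16 - 4·8 = 32
u_7 = 4·32 - 4·16 = 64
u_8 = 4·64 - 4·32 = 128
u_9 = 4·128 - 4·64 = 256
u_{10} = 4·256 - 4·128 = 512

512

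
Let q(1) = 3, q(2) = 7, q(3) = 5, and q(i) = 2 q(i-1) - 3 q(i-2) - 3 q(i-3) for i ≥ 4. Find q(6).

q(4) = 2·5 - 3·7 - 3·3 = -20
q(5) = 2·(-20) - 3·5 - 3·7 = -76
q(6) = 2·(-76) - 3·(-20) - 3·5 = -107

-107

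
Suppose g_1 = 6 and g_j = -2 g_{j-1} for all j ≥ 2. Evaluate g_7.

g_2 = -2·6 = -12
g_3 = -2·(-12) = 24
g_4 = -2·24 = -48
g_5 = -2·(-48) = 96
g_6 = -2·96 = -192
g_7 = -2·(-192) = 384

384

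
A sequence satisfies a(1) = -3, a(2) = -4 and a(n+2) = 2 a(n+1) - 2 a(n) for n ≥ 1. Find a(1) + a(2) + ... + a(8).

a(3) = 2(-4) - 2(-3) = -2
a(4) = 2(-2) - 2(-4) = 4
a(5) = 2(4) - 2(-2) = 12
a(6) = 2(12) - 2(4) = 16
a(7) = 2(16) - 2(12) = 8
a(8) = 2(8) - 2(16) = -16
Sum = (-3) + (-4) + (-2) + 4 + 12 + 16 + 8 + (-16) = 15

15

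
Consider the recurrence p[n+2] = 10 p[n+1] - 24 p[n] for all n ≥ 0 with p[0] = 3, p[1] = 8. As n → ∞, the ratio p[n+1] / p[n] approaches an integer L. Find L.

The characteristic equation is r^2 - 10r + 24 = 0, which factors as (r - 6)(r - 4) = 0.
So the roots are 6 and 4. Since |6| > |4| and the coefficient of 6^n is non-zero, the ratio tends to 6.

6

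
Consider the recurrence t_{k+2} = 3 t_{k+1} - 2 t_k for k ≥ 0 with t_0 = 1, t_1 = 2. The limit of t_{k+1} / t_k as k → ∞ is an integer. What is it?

The characteristic equation is r^2 - 3r + 2 = 0, which factors as (r - 2)(r - 1) = 0.
So the roots are 2 and 1. Since |2| > |1| and the coefficient of 2^k is non-zero, the ratio tends to 2.

2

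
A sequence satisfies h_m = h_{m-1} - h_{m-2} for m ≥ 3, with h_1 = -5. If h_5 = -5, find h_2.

5

Let h_2 = v.
h_3 = 5 + v
h_4 = 5
h_5 = -v
So -v = -5, giving v = 5.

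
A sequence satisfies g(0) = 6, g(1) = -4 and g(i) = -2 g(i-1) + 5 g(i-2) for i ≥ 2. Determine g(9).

-179124

g(2) = -2·(-4) + 5·6 = 38
g(3) = -2·38 + 5·(-4) = -96
g(4) = -2·(-96) + 5·38 = 382
g(5) = -2·382 + 5·(-96) = -1244
g(6) = -2·(-1244) + 5·382 = 4398
g(7) = -2·4398 + 5·(-1244) = -15016
g(8) = -2·(-15016) + 5·4398 = 52022
g(9) = -2·52022 + 5·(-15016) = -179124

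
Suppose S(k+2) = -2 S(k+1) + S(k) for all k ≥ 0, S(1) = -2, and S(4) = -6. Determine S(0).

-6

Let S(0) = v.
S(2) = 4 + v
S(3) = -10 - 2v
S(4) = 24 + 5v
So 24 + 5v = -6, giving v = -6.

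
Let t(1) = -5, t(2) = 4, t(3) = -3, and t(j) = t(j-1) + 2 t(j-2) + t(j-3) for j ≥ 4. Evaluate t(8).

-21

t(4) = (-3) + 2(4) + (-5) = 0
t(5) = 0 + 2(-3) + 4 = -2
t(6) = (-2) + 2(0) + (-3) = -5
t(7) = (-5) + 2(-2) + 0 = -9
t(8) = (-9) + 2(-5) + (-2) = -21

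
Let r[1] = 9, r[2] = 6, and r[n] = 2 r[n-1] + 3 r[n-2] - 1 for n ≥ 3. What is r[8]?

r[3] = 2·6 + 3·9 - 1 = 38
r[4] = 2·38 + 3·6 - 1 = 93
r[5] = 2·93 + 3·38 - 1 = 299
r[6] = 2·299 + 3·93 - 1 = 876
r[7] = 2·876 + 3·299 - 1 = 2648
r[8] = 2·2648 + 3·876 - 1 = 7923

7923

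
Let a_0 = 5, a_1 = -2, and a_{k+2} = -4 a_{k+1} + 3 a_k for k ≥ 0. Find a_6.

a_2 = -4(-2) + 3(5) = 23
a_3 = -4(23) + 3(-2) = -98
a_4 = -4(-98) + 3(23) = 461
a_5 = -4(461) + 3(-98) = -2138
a_6 = -4(-2138) + 3(461) = 9935

9935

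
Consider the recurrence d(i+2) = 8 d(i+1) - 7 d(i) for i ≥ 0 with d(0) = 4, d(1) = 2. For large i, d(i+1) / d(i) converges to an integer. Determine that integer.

7

The characteristic equation is r^2 - 8r + 7 = 0, which factors as (r - 7)(r - 1) = 0.
So the roots are 7 and 1. Since |7| > |1| and the coefficient of 7^i is non-zero, the ratio tends to 7.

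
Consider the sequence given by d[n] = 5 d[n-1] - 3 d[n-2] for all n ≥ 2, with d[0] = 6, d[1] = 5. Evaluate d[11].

2119835

d[2] = 5·5 - 3·6 = 7
d[3] = 5·7 - 3·5 = 20
d[4] = 5·20 - 3·7 = 79
d[5] = 5·79 - 3·20 = 335
d[6] = 5·335 - 3·79 = 1438
d[7] = 5·1438 - 3·335 = 6185
d[8] = 5·6185 - 3·1438 = 26611
d[9] = 5·26611 - 3·6185 = 114500
d[10] = 5·114500 - 3·26611 = 492667
d[11] = 5·492667 - 3·114500 = 2119835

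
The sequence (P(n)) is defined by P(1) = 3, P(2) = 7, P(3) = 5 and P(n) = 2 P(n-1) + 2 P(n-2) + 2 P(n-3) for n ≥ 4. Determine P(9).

5988

P(4) = 2(5) + 2(7) + 2(3) = 30
P(5) = 2(30) + 2(5) + 2(7) = 84
P(6) = 2(84) + 2(30) + 2(5) = 238
P(7) = 2(238) + 2(84) + 2(30) = 704
P(8) = 2(704) + 2(238) + 2(84) = 2052
P(9) = 2(2052) + 2(704) + 2(238) = 5988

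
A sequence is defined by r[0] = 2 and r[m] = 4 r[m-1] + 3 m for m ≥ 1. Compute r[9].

r[1] = 4(2) + 3 = 11
r[2] = 4(11) + 6 = 50
r[3] = 4(50) + 9 = 209
r[4] = 4(209) + 12 = 848
r[5] = 4(848) + 15 = 3407
r[6] = 4(3407) + 18 = 13646
r[7] = 4(13646) + 21 = 54605
r[8] = 4(54605) + 24 = 218444
r[9] = 4(218444) + 27 = 873803

873803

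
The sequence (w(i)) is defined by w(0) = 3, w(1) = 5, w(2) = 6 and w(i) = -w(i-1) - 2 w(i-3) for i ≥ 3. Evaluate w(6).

w(3) = -6 - 2·3 = -12
w(4) = -(-12) - 2·5 = 2
w(5) = -2 - 2·6 = -14
w(6) = -(-14) - 2·(-12) = 38

38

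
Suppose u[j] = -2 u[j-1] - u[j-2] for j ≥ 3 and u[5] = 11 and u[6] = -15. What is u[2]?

Rearranging, u[j-2] = -(u[j] + 2 u[j-1]).
u[4] = -(-15 + 2*11) = -7
u[3] = -(11 + 2*(-7)) = 3
u[2] = -(-7 + 2*3) = 1

1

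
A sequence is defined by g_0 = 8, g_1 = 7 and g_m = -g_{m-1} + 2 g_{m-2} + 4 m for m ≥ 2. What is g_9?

g_2 = -7 + 2*8 + 8 = 17
g_3 = -17 + 2*7 + 12 = 9
g_4 = -9 + 2*17 + 16 = 41
g_5 = -41 + 2*9 + 20 = -3
g_6 = -(-3) + 2*41 + 24 = 109
g_7 = -109 + 2*(-3) + 28 = -87
g_8 = -(-87) + 2*109 + 32 = 337
g_9 = -337 + 2*(-87) + 36 = -475

-475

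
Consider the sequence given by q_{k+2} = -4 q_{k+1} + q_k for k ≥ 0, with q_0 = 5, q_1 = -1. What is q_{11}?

-3842389

q_2 = -4(-1) + 5 = 9
q_3 = -4(9) + (-1) = -37
q_4 = -4(-37) + 9 = 157
q_5 = -4(157) + (-37) = -665
q_6 = -4(-665) + 157 = 2817
q_7 = -4(2817) + (-665) = -11933
q_8 = -4(-11933) + 2817 = 50549
q_9 = -4(50549) + (-11933) = -214129
q_{10} = -4(-214129) + 50549 = 907065
q_{11} = -4(907065) + (-214129) = -3842389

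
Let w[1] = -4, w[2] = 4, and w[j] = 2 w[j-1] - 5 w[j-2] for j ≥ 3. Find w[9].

3452

w[3] = 2·4 - 5·(-4) = 28
w[4] = 2·28 - 5·4 = 36
w[5] = 2·36 - 5·28 = -68
w[6] = 2·(-68) - 5·36 = -316
w[7] = 2·(-316) - 5·(-68) = -292
w[8] = 2·(-292) - 5·(-316) = 996
w[9] = 2·996 - 5·(-292) = 3452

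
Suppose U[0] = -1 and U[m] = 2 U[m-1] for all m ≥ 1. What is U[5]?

-32

U[1] = 2*(-1) = -2
U[2] = 2*(-2) = -4
U[3] = 2*(-4) = -8
U[4] = 2*(-8) = -16
U[5] = 2*(-16) = -32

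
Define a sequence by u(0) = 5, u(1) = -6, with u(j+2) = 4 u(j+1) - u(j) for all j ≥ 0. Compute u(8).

u(2) = 4·(-6) - 5 = -29
u(3) = 4·(-29) - (-6) = -110
u(4) = 4·(-110) - (-29) = -411
u(5) = 4·(-411) - (-110) = -1534
u(6) = 4·(-1534) - (-411) = -5725
u(7) = 4·(-5725) - (-1534) = -21366
u(8) = 4·(-21366) - (-5725) = -79739

-79739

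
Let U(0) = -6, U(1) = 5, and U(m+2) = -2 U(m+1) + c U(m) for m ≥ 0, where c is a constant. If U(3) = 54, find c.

2

U(2) = -10 - 6c
U(3) = 20 + 17c
So 20 + 17c = 54, giving c = 2.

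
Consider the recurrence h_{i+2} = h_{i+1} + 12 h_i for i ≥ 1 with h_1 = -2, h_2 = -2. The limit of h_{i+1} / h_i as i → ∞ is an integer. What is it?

4

The characteristic equation is r^2 - r - 12 = 0, which factors as (r - 4)(r + 3) = 0.
So the roots are 4 and -3. Since |4| > |-3| and the coefficient of 4^i is non-zero, the ratio tends to 4.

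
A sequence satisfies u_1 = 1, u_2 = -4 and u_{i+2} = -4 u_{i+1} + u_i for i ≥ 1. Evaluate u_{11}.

1762289

u_3 = -4(-4) + 1 = 17
u_4 = -4(17) + (-4) = -72
u_5 = -4(-72) + 17 = 305
u_6 = -4(305) + (-72) = -1292
u_7 = -4(-1292) + 305 = 5473
u_8 = -4(5473) + (-1292) = -23184
u_9 = -4(-23184) + 5473 = 98209
u_{10} = -4(98209) + (-23184) = -416020
u_{11} = -4(-416020) + 98209 = 1762289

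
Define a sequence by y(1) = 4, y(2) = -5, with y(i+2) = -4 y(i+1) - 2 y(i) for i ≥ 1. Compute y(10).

-59216

y(3) = -4*(-5) - 2*4 = 12
y(4) = -4*12 - 2*(-5) = -38
y(5) = -4*(-38) - 2*12 = 128
y(6) = -4*128 - 2*(-38) = -436
y(7) = -4*(-436) - 2*128 = 1488
y(8) = -4*1488 - 2*(-436) = -5080
y(9) = -4*(-5080) - 2*1488 = 17344
y(10) = -4*17344 - 2*(-5080) = -59216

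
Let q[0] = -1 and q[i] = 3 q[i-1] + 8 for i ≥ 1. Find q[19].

3486784397

The fixed point is 8/(1 - 3) = -4, so q[i] + 4 = 3(q[i-1] + 4).
Hence q[i] = 3·3^i - 4.
q[19] = 3·3^{19} - 4 = 3·1162261467 - 4 = 3486784397.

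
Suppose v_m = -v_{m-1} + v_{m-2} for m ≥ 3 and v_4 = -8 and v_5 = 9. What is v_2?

Rearranging, v_{m-2} = v_m + v_{m-1}.
v_3 = 9 + (-8) = 1
v_2 = -8 + 1 = -7

-7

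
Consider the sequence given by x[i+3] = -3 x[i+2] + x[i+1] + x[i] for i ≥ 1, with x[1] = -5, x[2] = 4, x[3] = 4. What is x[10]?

x[4] = -3·4 + 4 + (-5) = -13
x[5] = -3·(-13) + 4 + 4 = 47
x[6] = -3·47 + (-13) + 4 = -150
x[7] = -3·(-150) + 47 + (-13) = 484
x[8] = -3·484 + (-150) + 47 = -1555
x[9] = -3·(-1555) + 484 + (-150) = 4999
x[10] = -3·4999 + (-1555) + 484 = -16068

-16068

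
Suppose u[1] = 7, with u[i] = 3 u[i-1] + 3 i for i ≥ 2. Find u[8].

u[2] = 3*7 + 6 = 27
u[3] = 3*27 + 9 = 90
u[4] = 3*90 + 12 = 282
u[5] = 3*282 + 15 = 861
u[6] = 3*861 + 18 = 2601
u[7] = 3*2601 + 21 = 7824
u[8] = 3*7824 + 24 = 23496

23496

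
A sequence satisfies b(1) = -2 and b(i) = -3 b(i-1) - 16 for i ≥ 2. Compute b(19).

774840974

The fixed point is -16/(1 + 3) = -4, so b(i) + 4 = -3(b(i-1) + 4).
Hence b(i) = 2·(-3)^{i-1} - 4.
b(19) = 2·(-3)^{18} - 4 = 2·387420489 - 4 = 774840974.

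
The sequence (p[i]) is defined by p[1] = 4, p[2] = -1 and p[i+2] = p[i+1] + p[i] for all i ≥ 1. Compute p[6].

p[3] = (-1) + 4 = 3
p[4] = 3 + (-1) = 2
p[5] = 2 + 3 = 5
p[6] = 5 + 2 = 7

7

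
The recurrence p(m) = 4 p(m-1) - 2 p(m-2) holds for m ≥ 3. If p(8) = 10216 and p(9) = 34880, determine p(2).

Rearranging, p(m-2) = (p(m) - 4 p(m-1)) / -2.
p(7) = (34880 - 4·10216) / -2 = -5984/-2 = 2992
p(6) = (10216 - 4·2992) / -2 = -1752/-2 = 876
p(5) = (2992 - 4·876) / -2 = -512/-2 = 256
p(4) = (876 - 4·256) / -2 = -148/-2 = 74
p(3) = (256 - 4·74) / -2 = -40/-2 = 20
p(2) = (74 - 4·20) / -2 = -6/-2 = 3

3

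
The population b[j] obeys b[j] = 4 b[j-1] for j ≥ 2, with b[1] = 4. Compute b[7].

b[2] = 4*4 = 16
b[3] = 4*16 = 64
b[4] = 4*64 = 256
b[5] = 4*256 = 1024
b[6] = 4*1024 = 4096
b[7] = 4*4096 = 16384

16384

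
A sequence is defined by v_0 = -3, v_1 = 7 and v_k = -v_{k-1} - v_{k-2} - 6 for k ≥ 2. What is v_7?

7

v_2 = -7 - (-3) - 6 = -10
v_3 = -(-10) - 7 - 6 = -3
v_4 = -(-3) - (-10) - 6 = 7
v_5 = -7 - (-3) - 6 = -10
v_6 = -(-10) - 7 - 6 = -3
v_7 = -(-3) - (-10) - 6 = 7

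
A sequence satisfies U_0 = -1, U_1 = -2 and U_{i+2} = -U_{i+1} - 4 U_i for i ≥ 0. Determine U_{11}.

U_2 = -(-2) - 4·(-1) = 6
U_3 = -6 - 4·(-2) = 2
U_4 = -2 - 4·6 = -26
U_5 = -(-26) - 4·2 = 18
U_6 = -18 - 4·(-26) = 86
U_7 = -86 - 4·18 = -158
U_8 = -(-158) - 4·86 = -186
U_9 = -(-186) - 4·(-158) = 818
U_{10} = -818 - 4·(-186) = -74
U_{11} = -(-74) - 4·818 = -3198

-3198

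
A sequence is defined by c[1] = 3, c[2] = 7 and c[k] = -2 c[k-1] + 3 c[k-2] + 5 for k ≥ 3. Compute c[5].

-47

c[3] = -2*7 + 3*3 + 5 = 0
c[4] = -2*0 + 3*7 + 5 = 26
c[5] = -2*26 + 3*0 + 5 = -47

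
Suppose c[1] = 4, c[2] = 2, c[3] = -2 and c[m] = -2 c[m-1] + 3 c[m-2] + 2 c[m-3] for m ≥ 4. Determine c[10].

c[4] = -2·(-2) + 3·2 + 2·4 = 18
c[5] = -2·18 + 3·(-2) + 2·2 = -38
c[6] = -2·(-38) + 3·18 + 2·(-2) = 126
c[7] = -2·126 + 3·(-38) + 2·18 = -330
c[8] = -2·(-330) + 3·126 + 2·(-38) = 962
c[9] = -2·962 + 3·(-330) + 2·126 = -2662
c[10] = -2·(-2662) + 3·962 + 2·(-330) = 7550

7550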